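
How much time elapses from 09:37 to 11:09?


End time in minutes: 11×60 + 9 = 669
Start time in minutes: 9×60 + 37 = 577
Difference = 669 - 577 = 92 minutes
= 1 hours 32 minutes

1h 32m


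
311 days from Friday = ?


Monday

Start: Friday (index 4)
(4 + 311) mod 7
= 315 mod 7
= 0
Index 0 → Monday


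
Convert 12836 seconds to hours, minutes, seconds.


3h 33m 56s

Hours: 12836 ÷ 3600 = 3 remainder 2036
Minutes: 2036 ÷ 60 = 33 remainder 56
Seconds: 56


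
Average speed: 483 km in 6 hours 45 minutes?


71.6 km/h

Distance: 483 km
Time: 6h 45m = 405 min = 405/60 = 27/4 hours
Speed = 483 ÷ (27/4) = 483 × 4 / 27 = 1932/27 ≈ 71.6 km/h


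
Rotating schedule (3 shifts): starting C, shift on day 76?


Shifts: A, B, C
Start: C (index 2)
Day 76: (2 + 76 - 1) mod 3
= 77 mod 3
= 2
Index 2 → shift C

Shift C


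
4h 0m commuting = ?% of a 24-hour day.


Time: 240 minutes
Day: 1440 minutes
Percentage = (240/1440) × 100 ≈ 16.7%

16.7%


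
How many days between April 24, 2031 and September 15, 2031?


144 days

From April 24, 2031 to September 15, 2031
Rest of April 2031: 30 - 24 = 6
Full months: May 31, June 30, July 31, August 31
Days into September 2031: 15
Total = 6 + 31 + 30 + 31 + 31 + 15 = 144 days


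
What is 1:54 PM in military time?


13:54

Input: 1:54 PM
PM: 1 + 12 = 13


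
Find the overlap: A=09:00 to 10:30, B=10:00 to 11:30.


Meeting A: 540-630 (in minutes from midnight)
Meeting B: 600-690
Overlap start = max(540, 600) = 600
Overlap end = min(630, 690) = 630
Overlap = max(0, 630 - 600) = 30 min

30 minutes


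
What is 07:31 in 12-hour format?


Hour: 7
7 < 12 → AM

7:31 AM


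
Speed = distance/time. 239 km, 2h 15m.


Distance: 239 km
Time: 2h 15m = 135 min = 135/60 = 9/4 hours
Speed = 239 ÷ (9/4) = 239 × 4 / 9 = 956/9 ≈ 106.2 km/h

106.2 km/h


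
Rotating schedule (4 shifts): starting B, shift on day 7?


Shifts: A, B, C, D
Start: B (index 1)
Day 7: (1 + 7 - 1) mod 4
= 7 mod 4
= 3
Index 3 → shift D

Shift D


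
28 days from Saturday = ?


Start: Saturday (index 5)
(5 + 28) mod 7
= 33 mod 7
= 5
Index 5 → Saturday

Saturday


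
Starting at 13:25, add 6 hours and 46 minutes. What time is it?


Start: 805 minutes from midnight
Add: 406 minutes
Total: 1211 minutes
Hours: 1211 ÷ 60 = 20 remainder 11

20:11


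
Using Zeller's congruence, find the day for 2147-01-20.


Friday

Zeller's congruence:
q=20, m=13, k=46, j=21
h = (20 + ⌊13×14/5⌋ + 46 + ⌊46/4⌋ + ⌊21/4⌋ - 2×21) mod 7
= (20 + 36 + 46 + 11 + 5 - 42) mod 7
= 76 mod 7 = 6
h=6 → Friday


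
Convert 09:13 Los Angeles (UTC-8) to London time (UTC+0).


Time difference = UTC+0 - UTC-8 = +8 hours
New hour = (9 + 8) mod 24
= 17 mod 24 = 17
Minutes unchanged → 17:13

17:13


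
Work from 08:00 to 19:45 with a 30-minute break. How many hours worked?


11h 15m (675 minutes)

Total time = (19×60+45) - (8×60+0)
= 1185 - 480 = 705 min
Minus break: 705 - 30 = 675 min
= 11h 15m


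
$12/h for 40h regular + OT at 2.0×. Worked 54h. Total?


Regular: 40h × $12 = $480.00
Overtime: 54 - 40 = 14h
OT pay: 14h × $12 × 2.0 = $336.00
Total = $480.00 + $336.00 = $816.00

$816.00


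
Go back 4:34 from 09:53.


05:19

Start: 593 minutes from midnight
Subtract: 274 minutes
Remaining: 593 - 274 = 319
Hours: 5, Minutes: 19


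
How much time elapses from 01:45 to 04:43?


2h 58m

End time in minutes: 4×60 + 43 = 283
Start time in minutes: 1×60 + 45 = 105
Difference = 283 - 105 = 178 minutes
= 2 hours 58 minutes


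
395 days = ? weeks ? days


Weeks: 395 ÷ 7 = 56 remainder 3

56 weeks 3 days


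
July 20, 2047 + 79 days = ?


Start: July 20, 2047
Add 79 days
July 20 → August 1: 31 - 20 + 1 = 12 days (79 - 12 = 67 left)
August 1 → September 1: 31 - 1 + 1 = 31 days (67 - 31 = 36 left)
September 1 → October 1: 30 - 1 + 1 = 30 days (36 - 30 = 6 left)
October 1 + 6 = October 7, 2047

October 7, 2047


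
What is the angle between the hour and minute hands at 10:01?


Hour hand = 10×30 + 1×0.5 = 300.5°
Minute hand = 1×6 = 6°
Difference = |300.5 - 6| = 294.5°
Since > 180°: 360 - 294.5 = 65.5°

65.5°


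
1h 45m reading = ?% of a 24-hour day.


Time: 105 minutes
Day: 1440 minutes
Percentage = (105/1440) × 100 ≈ 7.3%

7.3%


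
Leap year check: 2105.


Rules: divisible by 4 AND (not by 100 OR by 400)
2105 ÷ 4 = 526 remainder 1 → not divisible by 4
Not divisible by 4 → not a leap year

No


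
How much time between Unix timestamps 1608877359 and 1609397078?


519719 seconds (144.4 hours / 6.02 days)

Difference = 1609397078 - 1608877359 = 519719 seconds
In hours: 519719 / 3600 ≈ 144.4
In days: 519719 / 86400 ≈ 6.02


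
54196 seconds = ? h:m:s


Hours: 54196 ÷ 3600 = 15 remainder 196
Minutes: 196 ÷ 60 = 3 remainder 16
Seconds: 16

15h 3m 16s


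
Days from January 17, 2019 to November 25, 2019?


312 days

From January 17, 2019 to November 25, 2019
Rest of January 2019: 31 - 17 = 14
Full months: February 2019 28, March 31, April 30, May 31, June 30, July 31, August 31, September 30, October 31
Days into November 2019: 25
Total = 14 + 28 + 31 + 30 + 31 + 30 + 31 + 31 + 30 + 31 + 25 = 312 days


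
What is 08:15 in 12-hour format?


Hour: 8
8 < 12 → AM

8:15 AM


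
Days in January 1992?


Month: January (month 1)
January has 31 days

31 days


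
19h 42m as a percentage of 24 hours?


0.8208 (82.08%)

Total minutes: 19×60 + 42 = 1182
Day = 24×60 = 1440 minutes
Fraction = 1182/1440 ≈ 0.8208
As a percentage: 1182/1440 × 100 ≈ 82.08%


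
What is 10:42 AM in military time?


Input: 10:42 AM
AM hour stays: 10

10:42


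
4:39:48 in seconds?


16788 seconds

Hours: 4 × 3600 = 14400
Minutes: 39 × 60 = 2340
Seconds: 48
Total = 14400 + 2340 + 48 = 16788


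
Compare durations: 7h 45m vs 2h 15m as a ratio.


Duration 1: 465 minutes
Duration 2: 135 minutes
Ratio = 465:135
GCD = 15
Simplified = 31:9
As a decimal: 31/9 ≈ 3.44

31:9 (3.44)


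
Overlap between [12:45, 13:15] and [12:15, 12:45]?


0 minutes

Meeting A: 765-795 (in minutes from midnight)
Meeting B: 735-765
Overlap start = max(765, 735) = 765
Overlap end = min(795, 765) = 765
Overlap = max(0, 765 - 765) = 0 min


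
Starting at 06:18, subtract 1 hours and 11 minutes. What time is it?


Start: 378 minutes from midnight
Subtract: 71 minutes
Remaining: 378 - 71 = 307
Hours: 5, Minutes: 7

05:07


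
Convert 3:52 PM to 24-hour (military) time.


15:52

Input: 3:52 PM
PM: 3 + 12 = 15


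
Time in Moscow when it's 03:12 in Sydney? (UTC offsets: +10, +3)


Time difference = UTC+3 - UTC+10 = -7 hours
New hour = (3 -7) mod 24
= -4 mod 24 = 20
Minutes unchanged → 20:12; -4 < 0 → previous day

20:12 (previous day)


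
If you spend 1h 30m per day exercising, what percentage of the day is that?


6.3%

Time: 90 minutes
Day: 1440 minutes
Percentage = (90/1440) × 100 ≈ 6.3%


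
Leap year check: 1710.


Rules: divisible by 4 AND (not by 100 OR by 400)
1710 ÷ 4 = 427 remainder 2 → not divisible by 4
Not divisible by 4 → not a leap year

No


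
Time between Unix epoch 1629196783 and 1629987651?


790868 seconds (219.7 hours / 9.15 days)

Difference = 1629987651 - 1629196783 = 790868 seconds
In hours: 790868 / 3600 ≈ 219.7
In days: 790868 / 86400 ≈ 9.15


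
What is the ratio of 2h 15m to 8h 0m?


Duration 1: 135 minutes
Duration 2: 480 minutes
Ratio = 135:480
GCD = 15
Simplified = 9:32
As a decimal: 9/32 ≈ 0.28

9:32 (0.28)


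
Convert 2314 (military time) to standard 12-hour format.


Hour: 23
23 - 12 = 11 → PM

11:14 PM


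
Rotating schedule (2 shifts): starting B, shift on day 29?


Shift B

Shifts: A, B
Start: B (index 1)
Day 29: (1 + 29 - 1) mod 2
= 29 mod 2
= 1
Index 1 → shift B


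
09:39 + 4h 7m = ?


13:46

Start: 579 minutes from midnight
Add: 247 minutes
Total: 826 minutes
Hours: 826 ÷ 60 = 13 remainder 46


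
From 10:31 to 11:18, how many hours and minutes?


0h 47m

End time in minutes: 11×60 + 18 = 678
Start time in minutes: 10×60 + 31 = 631
Difference = 678 - 631 = 47 minutes
= 0 hours 47 minutes


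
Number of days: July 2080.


Month: July (month 7)
July has 31 days

31 days


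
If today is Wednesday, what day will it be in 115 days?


Start: Wednesday (index 2)
(2 + 115) mod 7
= 117 mod 7
= 5
Index 5 → Saturday

Saturday


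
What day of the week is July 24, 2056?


Zeller's congruence:
q=24, m=7, k=56, j=20
h = (24 + ⌊13×8/5⌋ + 56 + ⌊56/4⌋ + ⌊20/4⌋ - 2×20) mod 7
= (24 + 20 + 56 + 14 + 5 - 40) mod 7
= 79 mod 7 = 2
h=2 → Monday

Monday


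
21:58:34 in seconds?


79114 seconds

Hours: 21 × 3600 = 75600
Minutes: 58 × 60 = 3480
Seconds: 34
Total = 75600 + 3480 + 34 = 79114


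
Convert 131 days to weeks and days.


18 weeks 5 days

Weeks: 131 ÷ 7 = 18 remainder 5


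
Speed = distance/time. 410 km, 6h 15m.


65.6 km/h

Distance: 410 km
Time: 6h 15m = 375 min = 375/60 = 25/4 hours
Speed = 410 ÷ (25/4) = 410 × 4 / 25 = 1640/25 = 65.6 km/h


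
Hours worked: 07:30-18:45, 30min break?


10h 45m (645 minutes)

Total time = (18×60+45) - (7×60+30)
= 1125 - 450 = 675 min
Minus break: 675 - 30 = 645 min
= 10h 45m


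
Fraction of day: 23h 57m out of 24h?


0.9979 (99.79%)

Total minutes: 23×60 + 57 = 1437
Day = 24×60 = 1440 minutes
Fraction = 1437/1440 ≈ 0.9979
As a percentage: 1437/1440 × 100 ≈ 99.79%


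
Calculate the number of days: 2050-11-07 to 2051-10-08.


335 days

From November 7, 2050 to October 8, 2051
Rest of November 2050: 30 - 7 = 23
Full months: December 31, January 31, February 2051 28, March 31, April 30, May 31, June 30, July 31, August 31, September 30
Days into October 2051: 8
Total = 23 + 31 + 31 + 28 + 31 + 30 + 31 + 30 + 31 + 31 + 30 + 8 = 335 days


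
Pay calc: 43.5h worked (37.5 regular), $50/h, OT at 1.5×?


Regular: 37.5h × $50 = $1875.00
Overtime: 43.5 - 37.5 = 6.0h
OT pay: 6.0h × $50 × 1.5 = $450.00
Total = $1875.00 + $450.00 = $2325.00

$2325.00


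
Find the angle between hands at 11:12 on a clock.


96.0°

Hour hand = 11×30 + 12×0.5 = 336.0°
Minute hand = 12×6 = 72°
Difference = |336.0 - 72| = 264.0°
Since > 180°: 360 - 264.0 = 96.0°


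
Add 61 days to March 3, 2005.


Start: March 3, 2005
Add 61 days
March 3 → April 1: 31 - 3 + 1 = 29 days (61 - 29 = 32 left)
April 1 → May 1: 30 - 1 + 1 = 30 days (32 - 30 = 2 left)
May 1 + 2 = May 3, 2005

May 3, 2005


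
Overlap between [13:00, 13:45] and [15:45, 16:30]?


Meeting A: 780-825 (in minutes from midnight)
Meeting B: 945-990
Overlap start = max(780, 945) = 945
Overlap end = min(825, 990) = 825
Overlap = max(0, 825 - 945) = 0 min

0 minutes


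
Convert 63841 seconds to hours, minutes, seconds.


Hours: 63841 ÷ 3600 = 17 remainder 2641
Minutes: 2641 ÷ 60 = 44 remainder 1
Seconds: 1

17h 44m 1s


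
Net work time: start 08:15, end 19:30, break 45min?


Total time = (19×60+30) - (8×60+15)
= 1170 - 495 = 675 min
Minus break: 675 - 45 = 630 min
= 10h 30m

10h 30m (630 minutes)


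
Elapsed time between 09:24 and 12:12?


End time in minutes: 12×60 + 12 = 732
Start time in minutes: 9×60 + 24 = 564
Difference = 732 - 564 = 168 minutes
= 2 hours 48 minutes

2h 48m


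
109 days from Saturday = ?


Wednesday

Start: Saturday (index 5)
(5 + 109) mod 7
= 114 mod 7
= 2
Index 2 → Wednesday


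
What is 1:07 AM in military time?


Input: 1:07 AM
AM hour stays: 1

01:07


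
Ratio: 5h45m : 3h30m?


Duration 1: 345 minutes
Duration 2: 210 minutes
Ratio = 345:210
GCD = 15
Simplified = 23:14
As a decimal: 23/14 ≈ 1.64

23:14 (1.64)


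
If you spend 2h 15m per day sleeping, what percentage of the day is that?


9.4%

Time: 135 minutes
Day: 1440 minutes
Percentage = (135/1440) × 100 ≈ 9.4%


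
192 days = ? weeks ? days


27 weeks 3 days

Weeks: 192 ÷ 7 = 27 remainder 3


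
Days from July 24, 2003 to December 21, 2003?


From July 24, 2003 to December 21, 2003
Rest of July 2003: 31 - 24 = 7
Full months: August 31, September 30, October 31, November 30
Days into December 2003: 21
Total = 7 + 31 + 30 + 31 + 30 + 21 = 150 days

150 days


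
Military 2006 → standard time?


8:06 PM

Hour: 20
20 - 12 = 8 → PM


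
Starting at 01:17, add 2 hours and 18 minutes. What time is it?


03:35

Start: 77 minutes from midnight
Add: 138 minutes
Total: 215 minutes
Hours: 215 ÷ 60 = 3 remainder 35


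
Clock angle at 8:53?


Hour hand = 8×30 + 53×0.5 = 266.5°
Minute hand = 53×6 = 318°
Difference = |266.5 - 318| = 51.5°

51.5°


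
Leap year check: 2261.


Rules: divisible by 4 AND (not by 100 OR by 400)
2261 ÷ 4 = 565 remainder 1 → not divisible by 4
Not divisible by 4 → not a leap year

No


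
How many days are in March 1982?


Month: March (month 3)
March has 31 days

31 days


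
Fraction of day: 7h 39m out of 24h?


0.3188 (31.88%)

Total minutes: 7×60 + 39 = 459
Day = 24×60 = 1440 minutes
Fraction = 459/1440 ≈ 0.3188
As a percentage: 459/1440 × 100 ≈ 31.88%


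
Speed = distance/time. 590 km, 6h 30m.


Distance: 590 km
Time: 6h 30m = 390 min = 390/60 = 13/2 hours
Speed = 590 ÷ (13/2) = 590 × 2 / 13 = 1180/13 ≈ 90.8 km/h

90.8 km/h


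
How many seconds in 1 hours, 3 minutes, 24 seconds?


Hours: 1 × 3600 = 3600
Minutes: 3 × 60 = 180
Seconds: 24
Total = 3600 + 180 + 24 = 3804

3804 seconds


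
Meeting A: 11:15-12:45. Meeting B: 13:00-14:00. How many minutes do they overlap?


Meeting A: 675-765 (in minutes from midnight)
Meeting B: 780-840
Overlap start = max(675, 780) = 780
Overlap end = min(765, 840) = 765
Overlap = max(0, 765 - 780) = 0 min

0 minutes


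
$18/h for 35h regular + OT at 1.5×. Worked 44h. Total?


$873.00

Regular: 35h × $18 = $630.00
Overtime: 44 - 35 = 9h
OT pay: 9h × $18 × 1.5 = $243.00
Total = $630.00 + $243.00 = $873.00


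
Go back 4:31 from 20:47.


16:16

Start: 1247 minutes from midnight
Subtract: 271 minutes
Remaining: 1247 - 271 = 976
Hours: 16, Minutes: 16


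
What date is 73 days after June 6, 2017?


Start: June 6, 2017
Add 73 days
June 6 → July 1: 30 - 6 + 1 = 25 days (73 - 25 = 48 left)
July 1 → August 1: 31 - 1 + 1 = 31 days (48 - 31 = 17 left)
August 1 + 17 = August 18, 2017

August 18, 2017


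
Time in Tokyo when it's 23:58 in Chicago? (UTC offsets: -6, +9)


Time difference = UTC+9 - UTC-6 = +15 hours
New hour = (23 + 15) mod 24
= 38 mod 24 = 14
Minutes unchanged → 14:58; 38 ≥ 24 → next day

14:58 (next day)


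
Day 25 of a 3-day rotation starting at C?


Shift C

Shifts: A, B, C
Start: C (index 2)
Day 25: (2 + 25 - 1) mod 3
= 26 mod 3
= 2
Index 2 → shift C


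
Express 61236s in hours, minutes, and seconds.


17h 0m 36s

Hours: 61236 ÷ 3600 = 17 remainder 36
Minutes: 36 ÷ 60 = 0 remainder 36
Seconds: 36


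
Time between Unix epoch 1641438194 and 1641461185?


Difference = 1641461185 - 1641438194 = 22991 seconds
In hours: 22991 / 3600 ≈ 6.4
In days: 22991 / 86400 ≈ 0.27

22991 seconds (6.4 hours / 0.27 days)


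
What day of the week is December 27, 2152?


Zeller's congruence:
q=27, m=12, k=52, j=21
h = (27 + ⌊13×13/5⌋ + 52 + ⌊52/4⌋ + ⌊21/4⌋ - 2×21) mod 7
= (27 + 33 + 52 + 13 + 5 - 42) mod 7
= 88 mod 7 = 4
h=4 → Wednesday

Wednesday


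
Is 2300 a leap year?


Rules: divisible by 4 AND (not by 100 OR by 400)
2300 ÷ 4 = 575 exactly → divisible by 4
2300 ÷ 100 = 23 exactly → divisible by 100
2300 ÷ 400 = 5 remainder 300 → not divisible by 400
Divisible by 100 but not by 400 → not a leap year

No


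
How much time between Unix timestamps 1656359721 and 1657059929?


700208 seconds (194.5 hours / 8.10 days)

Difference = 1657059929 - 1656359721 = 700208 seconds
In hours: 700208 / 3600 ≈ 194.5
In days: 700208 / 86400 ≈ 8.10


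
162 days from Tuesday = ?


Wednesday

Start: Tuesday (index 1)
(1 + 162) mod 7
= 163 mod 7
= 2
Index 2 → Wednesday


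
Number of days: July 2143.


31 days

Month: July (month 7)
July has 31 days


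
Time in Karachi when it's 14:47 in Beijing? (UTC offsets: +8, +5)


Time difference = UTC+5 - UTC+8 = -3 hours
New hour = (14 -3) mod 24
= 11 mod 24 = 11
Minutes unchanged → 11:47

11:47


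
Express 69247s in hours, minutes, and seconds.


19h 14m 7s

Hours: 69247 ÷ 3600 = 19 remainder 847
Minutes: 847 ÷ 60 = 14 remainder 7
Seconds: 7


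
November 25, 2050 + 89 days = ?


Start: November 25, 2050
Add 89 days
November 25 → December 1: 30 - 25 + 1 = 6 days (89 - 6 = 83 left)
December 1 → January 1: 31 - 1 + 1 = 31 days (83 - 31 = 52 left)
January 1 → February 1: 31 - 1 + 1 = 31 days (52 - 31 = 21 left)
February 1 + 21 = February 22, 2051

February 22, 2051


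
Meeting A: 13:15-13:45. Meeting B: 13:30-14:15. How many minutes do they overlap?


Meeting A: 795-825 (in minutes from midnight)
Meeting B: 810-855
Overlap start = max(795, 810) = 810
Overlap end = min(825, 855) = 825
Overlap = max(0, 825 - 810) = 15 min

15 minutes


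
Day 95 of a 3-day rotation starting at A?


Shifts: A, B, C
Start: A (index 0)
Day 95: (0 + 95 - 1) mod 3
= 94 mod 3
= 1
Index 1 → shift B

Shift B


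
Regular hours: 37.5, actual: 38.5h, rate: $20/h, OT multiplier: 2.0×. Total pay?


Regular: 37.5h × $20 = $750.00
Overtime: 38.5 - 37.5 = 1.0h
OT pay: 1.0h × $20 × 2.0 = $40.00
Total = $750.00 + $40.00 = $790.00

$790.00


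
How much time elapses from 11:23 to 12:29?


1h 6m

End time in minutes: 12×60 + 29 = 749
Start time in minutes: 11×60 + 23 = 683
Difference = 749 - 683 = 66 minutes
= 1 hours 6 minutes


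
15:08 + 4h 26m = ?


Start: 908 minutes from midnight
Add: 266 minutes
Total: 1174 minutes
Hours: 1174 ÷ 60 = 19 remainder 34

19:34


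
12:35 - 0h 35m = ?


Start: 755 minutes from midnight
Subtract: 35 minutes
Remaining: 755 - 35 = 720
Hours: 12, Minutes: 0

12:00


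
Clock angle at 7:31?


Hour hand = 7×30 + 31×0.5 = 225.5°
Minute hand = 31×6 = 186°
Difference = |225.5 - 186| = 39.5°

39.5°


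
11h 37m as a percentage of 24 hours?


Total minutes: 11×60 + 37 = 697
Day = 24×60 = 1440 minutes
Fraction = 697/1440 ≈ 0.4840
As a percentage: 697/1440 × 100 ≈ 48.40%

0.4840 (48.40%)


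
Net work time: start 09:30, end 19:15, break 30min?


9h 15m (555 minutes)

Total time = (19×60+15) - (9×60+30)
= 1155 - 570 = 585 min
Minus break: 585 - 30 = 555 min
= 9h 15m


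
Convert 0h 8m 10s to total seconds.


Hours: 0 × 3600 = 0
Minutes: 8 × 60 = 480
Seconds: 10
Total = 0 + 480 + 10 = 490

490 seconds


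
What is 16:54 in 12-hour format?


4:54 PM

Hour: 16
16 - 12 = 4 → PM


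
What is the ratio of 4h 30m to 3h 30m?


Duration 1: 270 minutes
Duration 2: 210 minutes
Ratio = 270:210
GCD = 30
Simplified = 9:7
As a decimal: 9/7 ≈ 1.29

9:7 (1.29)


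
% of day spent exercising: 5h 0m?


20.8%

Time: 300 minutes
Day: 1440 minutes
Percentage = (300/1440) × 100 ≈ 20.8%


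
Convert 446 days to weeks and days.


63 weeks 5 days

Weeks: 446 ÷ 7 = 63 remainder 5


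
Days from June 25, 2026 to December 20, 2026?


178 days

From June 25, 2026 to December 20, 2026
Rest of June 2026: 30 - 25 = 5
Full months: July 31, August 31, September 30, October 31, November 30
Days into December 2026: 20
Total = 5 + 31 + 31 + 30 + 31 + 30 + 20 = 178 days


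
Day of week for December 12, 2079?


Zeller's congruence:
q=12, m=12, k=79, j=20
h = (12 + ⌊13×13/5⌋ + 79 + ⌊79/4⌋ + ⌊20/4⌋ - 2×20) mod 7
= (12 + 33 + 79 + 19 + 5 - 40) mod 7
= 108 mod 7 = 3
h=3 → Tuesday

Tuesday


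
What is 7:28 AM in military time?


07:28

Input: 7:28 AM
AM hour stays: 7


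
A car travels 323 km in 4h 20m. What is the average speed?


Distance: 323 km
Time: 4h 20m = 260 min = 260/60 = 13/3 hours
Speed = 323 ÷ (13/3) = 323 × 3 / 13 = 969/13 ≈ 74.5 km/h

74.5 km/h


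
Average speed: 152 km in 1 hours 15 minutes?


Distance: 152 km
Time: 1h 15m = 75 min = 75/60 = 5/4 hours
Speed = 152 ÷ (5/4) = 152 × 4 / 5 = 608/5 = 121.6 km/h

121.6 km/h


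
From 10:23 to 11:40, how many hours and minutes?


End time in minutes: 11×60 + 40 = 700
Start time in minutes: 10×60 + 23 = 623
Difference = 700 - 623 = 77 minutes
= 1 hours 17 minutes

1h 17m


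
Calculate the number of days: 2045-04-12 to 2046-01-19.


282 days

From April 12, 2045 to January 19, 2046
Rest of April 2045: 30 - 12 = 18
Full months: May 31, June 30, July 31, August 31, September 30, October 31, November 30, December 31
Days into January 2046: 19
Total = 18 + 31 + 30 + 31 + 31 + 30 + 31 + 30 + 31 + 19 = 282 days


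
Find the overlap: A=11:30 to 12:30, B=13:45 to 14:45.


Meeting A: 690-750 (in minutes from midnight)
Meeting B: 825-885
Overlap start = max(690, 825) = 825
Overlap end = min(750, 885) = 750
Overlap = max(0, 750 - 825) = 0 min

0 minutes


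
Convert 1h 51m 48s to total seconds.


Hours: 1 × 3600 = 3600
Minutes: 51 × 60 = 3060
Seconds: 48
Total = 3600 + 3060 + 48 = 6708

6708 seconds


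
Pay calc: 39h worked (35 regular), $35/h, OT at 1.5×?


Regular: 35h × $35 = $1225.00
Overtime: 39 - 35 = 4h
OT pay: 4h × $35 × 1.5 = $210.00
Total = $1225.00 + $210.00 = $1435.00

$1435.00


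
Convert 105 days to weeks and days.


Weeks: 105 ÷ 7 = 15 remainder 0

15 weeks 0 days


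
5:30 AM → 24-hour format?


Input: 5:30 AM
AM hour stays: 5

05:30


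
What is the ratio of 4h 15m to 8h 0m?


17:32 (0.53)

Duration 1: 255 minutes
Duration 2: 480 minutes
Ratio = 255:480
GCD = 15
Simplified = 17:32
As a decimal: 17/32 ≈ 0.53


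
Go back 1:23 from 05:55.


04:32

Start: 355 minutes from midnight
Subtract: 83 minutes
Remaining: 355 - 83 = 272
Hours: 4, Minutes: 32


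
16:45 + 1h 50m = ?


Start: 1005 minutes from midnight
Add: 110 minutes
Total: 1115 minutes
Hours: 1115 ÷ 60 = 18 remainder 35

18:35


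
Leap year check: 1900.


Rules: divisible by 4 AND (not by 100 OR by 400)
1900 ÷ 4 = 475 exactly → divisible by 4
1900 ÷ 100 = 19 exactly → divisible by 100
1900 ÷ 400 = 4 remainder 300 → not divisible by 400
Divisible by 100 but not by 400 → not a leap year

No


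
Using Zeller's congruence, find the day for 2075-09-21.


Saturday

Zeller's congruence:
q=21, m=9, k=75, j=20
h = (21 + ⌊13×10/5⌋ + 75 + ⌊75/4⌋ + ⌊20/4⌋ - 2×20) mod 7
= (21 + 26 + 75 + 18 + 5 - 40) mod 7
= 105 mod 7 = 0
h=0 → Saturday


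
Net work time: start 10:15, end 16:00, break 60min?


Total time = (16×60+0) - (10×60+15)
= 960 - 615 = 345 min
Minus break: 345 - 60 = 285 min
= 4h 45m

4h 45m (285 minutes)


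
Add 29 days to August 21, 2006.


Start: August 21, 2006
Add 29 days
August 21 → September 1: 31 - 21 + 1 = 11 days (29 - 11 = 18 left)
September 1 + 18 = September 19, 2006

September 19, 2006


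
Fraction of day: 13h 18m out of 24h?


Total minutes: 13×60 + 18 = 798
Day = 24×60 = 1440 minutes
Fraction = 798/1440 ≈ 0.5542
As a percentage: 798/1440 × 100 ≈ 55.42%

0.5542 (55.42%)


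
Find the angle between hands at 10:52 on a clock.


Hour hand = 10×30 + 52×0.5 = 326.0°
Minute hand = 52×6 = 312°
Difference = |326.0 - 312| = 14.0°

14.0°


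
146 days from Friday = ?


Thursday

Start: Friday (index 4)
(4 + 146) mod 7
= 150 mod 7
= 3
Index 3 → Thursday


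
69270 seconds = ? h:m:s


19h 14m 30s

Hours: 69270 ÷ 3600 = 19 remainder 870
Minutes: 870 ÷ 60 = 14 remainder 30
Seconds: 30


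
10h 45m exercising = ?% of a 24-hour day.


44.8%

Time: 645 minutes
Day: 1440 minutes
Percentage = (645/1440) × 100 ≈ 44.8%


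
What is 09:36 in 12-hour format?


9:36 AM

Hour: 9
9 < 12 → AM


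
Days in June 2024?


Month: June (month 6)
June has 30 days

30 days


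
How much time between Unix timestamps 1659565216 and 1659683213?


117997 seconds (32.8 hours / 1.37 days)

Difference = 1659683213 - 1659565216 = 117997 seconds
In hours: 117997 / 3600 ≈ 32.8
In days: 117997 / 86400 ≈ 1.37


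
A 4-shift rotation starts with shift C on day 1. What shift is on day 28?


Shift B

Shifts: A, B, C, D
Start: C (index 2)
Day 28: (2 + 28 - 1) mod 4
= 29 mod 4
= 1
Index 1 → shift B


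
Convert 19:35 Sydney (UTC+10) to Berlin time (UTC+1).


Time difference = UTC+1 - UTC+10 = -9 hours
New hour = (19 -9) mod 24
= 10 mod 24 = 10
Minutes unchanged → 10:35

10:35


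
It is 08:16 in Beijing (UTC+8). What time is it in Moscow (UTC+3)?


Time difference = UTC+3 - UTC+8 = -5 hours
New hour = (8 -5) mod 24
= 3 mod 24 = 3
Minutes unchanged → 03:16

03:16


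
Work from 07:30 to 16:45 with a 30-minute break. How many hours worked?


Total time = (16×60+45) - (7×60+30)
= 1005 - 450 = 555 min
Minus break: 555 - 30 = 525 min
= 8h 45m

8h 45m (525 minutes)


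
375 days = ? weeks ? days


Weeks: 375 ÷ 7 = 53 remainder 4

53 weeks 4 days


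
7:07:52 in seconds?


25672 seconds

Hours: 7 × 3600 = 25200
Minutes: 7 × 60 = 420
Seconds: 52
Total = 25200 + 420 + 52 = 25672


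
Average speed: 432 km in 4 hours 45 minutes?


90.9 km/h

Distance: 432 km
Time: 4h 45m = 285 min = 285/60 = 19/4 hours
Speed = 432 ÷ (19/4) = 432 × 4 / 19 = 1728/19 ≈ 90.9 km/h


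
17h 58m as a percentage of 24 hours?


Total minutes: 17×60 + 58 = 1078
Day = 24×60 = 1440 minutes
Fraction = 1078/1440 ≈ 0.7486
As a percentage: 1078/1440 × 100 ≈ 74.86%

0.7486 (74.86%)


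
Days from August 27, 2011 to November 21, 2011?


From August 27, 2011 to November 21, 2011
Rest of August 2011: 31 - 27 = 4
Full months: September 30, October 31
Days into November 2011: 21
Total = 4 + 30 + 31 + 21 = 86 days

86 days


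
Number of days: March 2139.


31 days

Month: March (month 3)
March has 31 days


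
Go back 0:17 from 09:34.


09:17

Start: 574 minutes from midnight
Subtract: 17 minutes
Remaining: 574 - 17 = 557
Hours: 9, Minutes: 17


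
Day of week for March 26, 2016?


Zeller's congruence:
q=26, m=3, k=16, j=20
h = (26 + ⌊13×4/5⌋ + 16 + ⌊16/4⌋ + ⌊20/4⌋ - 2×20) mod 7
= (26 + 10 + 16 + 4 + 5 - 40) mod 7
= 21 mod 7 = 0
h=0 → Saturday

Saturday


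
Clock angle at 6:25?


42.5°

Hour hand = 6×30 + 25×0.5 = 192.5°
Minute hand = 25×6 = 150°
Difference = |192.5 - 150| = 42.5°


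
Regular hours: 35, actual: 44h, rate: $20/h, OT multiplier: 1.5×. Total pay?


$970.00

Regular: 35h × $20 = $700.00
Overtime: 44 - 35 = 9h
OT pay: 9h × $20 × 1.5 = $270.00
Total = $700.00 + $270.00 = $970.00


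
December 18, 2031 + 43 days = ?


January 30, 2032

Start: December 18, 2031
Add 43 days
December 18 → January 1: 31 - 18 + 1 = 14 days (43 - 14 = 29 left)
January 1 + 29 = January 30, 2032


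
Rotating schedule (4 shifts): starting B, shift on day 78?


Shift C

Shifts: A, B, C, D
Start: B (index 1)
Day 78: (1 + 78 - 1) mod 4
= 78 mod 4
= 2
Index 2 → shift C


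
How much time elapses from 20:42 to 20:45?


End time in minutes: 20×60 + 45 = 1245
Start time in minutes: 20×60 + 42 = 1242
Difference = 1245 - 1242 = 3 minutes
= 0 hours 3 minutes

0h 3m


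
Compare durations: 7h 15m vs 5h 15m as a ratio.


29:21 (1.38)

Duration 1: 435 minutes
Duration 2: 315 minutes
Ratio = 435:315
GCD = 15
Simplified = 29:21
As a decimal: 29/21 ≈ 1.38


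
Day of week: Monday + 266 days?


Monday

Start: Monday (index 0)
(0 + 266) mod 7
= 266 mod 7
= 0
Index 0 → Monday


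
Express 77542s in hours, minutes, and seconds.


21h 32m 22s

Hours: 77542 ÷ 3600 = 21 remainder 1942
Minutes: 1942 ÷ 60 = 32 remainder 22
Seconds: 22


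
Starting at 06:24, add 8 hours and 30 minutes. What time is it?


14:54

Start: 384 minutes from midnight
Add: 510 minutes
Total: 894 minutes
Hours: 894 ÷ 60 = 14 remainder 54


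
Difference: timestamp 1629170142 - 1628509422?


Difference = 1629170142 - 1628509422 = 660720 seconds
In hours: 660720 / 3600 ≈ 183.5
In days: 660720 / 86400 ≈ 7.65

660720 seconds (183.5 hours / 7.65 days)


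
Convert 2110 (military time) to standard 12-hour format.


Hour: 21
21 - 12 = 9 → PM

9:10 PM


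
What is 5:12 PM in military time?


17:12

Input: 5:12 PM
PM: 5 + 12 = 17


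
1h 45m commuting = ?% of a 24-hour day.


7.3%

Time: 105 minutes
Day: 1440 minutes
Percentage = (105/1440) × 100 ≈ 7.3%


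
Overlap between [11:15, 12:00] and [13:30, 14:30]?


Meeting A: 675-720 (in minutes from midnight)
Meeting B: 810-870
Overlap start = max(675, 810) = 810
Overlap end = min(720, 870) = 720
Overlap = max(0, 720 - 810) = 0 min

0 minutes


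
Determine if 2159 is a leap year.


Rules: divisible by 4 AND (not by 100 OR by 400)
2159 ÷ 4 = 539 remainder 3 → not divisible by 4
Not divisible by 4 → not a leap year

No


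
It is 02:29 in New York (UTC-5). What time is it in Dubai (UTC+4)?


Time difference = UTC+4 - UTC-5 = +9 hours
New hour = (2 + 9) mod 24
= 11 mod 24 = 11
Minutes unchanged → 11:29

11:29


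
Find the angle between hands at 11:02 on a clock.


41.0°

Hour hand = 11×30 + 2×0.5 = 331.0°
Minute hand = 2×6 = 12°
Difference = |331.0 - 12| = 319.0°
Since > 180°: 360 - 319.0 = 41.0°


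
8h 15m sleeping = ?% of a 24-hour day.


34.4%

Time: 495 minutes
Day: 1440 minutes
Percentage = (495/1440) × 100 ≈ 34.4%


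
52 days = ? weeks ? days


Weeks: 52 ÷ 7 = 7 remainder 3

7 weeks 3 days


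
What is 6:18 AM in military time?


06:18

Input: 6:18 AM
AM hour stays: 6


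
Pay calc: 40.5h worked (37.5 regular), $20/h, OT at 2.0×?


Regular: 37.5h × $20 = $750.00
Overtime: 40.5 - 37.5 = 3.0h
OT pay: 3.0h × $20 × 2.0 = $120.00
Total = $750.00 + $120.00 = $870.00

$870.00


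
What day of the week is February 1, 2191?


Tuesday

Zeller's congruence:
q=1, m=14, k=90, j=21
h = (1 + ⌊13×15/5⌋ + 90 + ⌊90/4⌋ + ⌊21/4⌋ - 2×21) mod 7
= (1 + 39 + 90 + 22 + 5 - 42) mod 7
= 115 mod 7 = 3
h=3 → Tuesday


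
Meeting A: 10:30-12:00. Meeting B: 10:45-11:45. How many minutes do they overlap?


Meeting A: 630-720 (in minutes from midnight)
Meeting B: 645-705
Overlap start = max(630, 645) = 645
Overlap end = min(720, 705) = 705
Overlap = max(0, 705 - 645) = 60 min

60 minutes


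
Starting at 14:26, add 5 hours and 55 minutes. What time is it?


20:21

Start: 866 minutes from midnight
Add: 355 minutes
Total: 1221 minutes
Hours: 1221 ÷ 60 = 20 remainder 21


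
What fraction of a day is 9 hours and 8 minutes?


Total minutes: 9×60 + 8 = 548
Day = 24×60 = 1440 minutes
Fraction = 548/1440 ≈ 0.3806
As a percentage: 548/1440 × 100 ≈ 38.06%

0.3806 (38.06%)


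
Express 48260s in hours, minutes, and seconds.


13h 24m 20s

Hours: 48260 ÷ 3600 = 13 remainder 1460
Minutes: 1460 ÷ 60 = 24 remainder 20
Seconds: 20


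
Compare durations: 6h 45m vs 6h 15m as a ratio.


27:25 (1.08)

Duration 1: 405 minutes
Duration 2: 375 minutes
Ratio = 405:375
GCD = 15
Simplified = 27:25
As a decimal: 27/25 = 1.08


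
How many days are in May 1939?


31 days

Month: May (month 5)
May has 31 days


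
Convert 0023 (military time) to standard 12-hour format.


12:23 AM

Hour: 0
0 → 12 AM (midnight)


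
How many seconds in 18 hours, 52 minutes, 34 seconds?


Hours: 18 × 3600 = 64800
Minutes: 52 × 60 = 3120
Seconds: 34
Total = 64800 + 3120 + 34 = 67954

67954 seconds


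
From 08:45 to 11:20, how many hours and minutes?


2h 35m

End time in minutes: 11×60 + 20 = 680
Start time in minutes: 8×60 + 45 = 525
Difference = 680 - 525 = 155 minutes
= 2 hours 35 minutes


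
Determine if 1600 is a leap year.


Rules: divisible by 4 AND (not by 100 OR by 400)
1600 ÷ 4 = 400 exactly → divisible by 4
1600 ÷ 100 = 16 exactly → divisible by 100
1600 ÷ 400 = 4 exactly → divisible by 400
Divisible by 400 → leap year

Yes


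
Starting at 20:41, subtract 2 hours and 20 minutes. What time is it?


Start: 1241 minutes from midnight
Subtract: 140 minutes
Remaining: 1241 - 140 = 1101
Hours: 18, Minutes: 21

18:21


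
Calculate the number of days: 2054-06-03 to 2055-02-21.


From June 3, 2054 to February 21, 2055
Rest of June 2054: 30 - 3 = 27
Full months: July 31, August 31, September 30, October 31, November 30, December 31, January 31
Days into February 2055: 21
Total = 27 + 31 + 31 + 30 + 31 + 30 + 31 + 31 + 21 = 263 days

263 days


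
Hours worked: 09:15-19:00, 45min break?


9h 0m (540 minutes)

Total time = (19×60+0) - (9×60+15)
= 1140 - 555 = 585 min
Minus break: 585 - 45 = 540 min
= 9h 0m


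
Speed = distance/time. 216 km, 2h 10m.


99.7 km/h

Distance: 216 km
Time: 2h 10m = 130 min = 130/60 = 13/6 hours
Speed = 216 ÷ (13/6) = 216 × 6 / 13 = 1296/13 ≈ 99.7 km/h


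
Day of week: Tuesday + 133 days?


Start: Tuesday (index 1)
(1 + 133) mod 7
= 134 mod 7
= 1
Index 1 → Tuesday

Tuesday


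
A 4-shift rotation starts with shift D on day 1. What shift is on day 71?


Shift B

Shifts: A, B, C, D
Start: D (index 3)
Day 71: (3 + 71 - 1) mod 4
= 73 mod 4
= 1
Index 1 → shift B


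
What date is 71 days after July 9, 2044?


September 18, 2044

Start: July 9, 2044
Add 71 days
July 9 → August 1: 31 - 9 + 1 = 23 days (71 - 23 = 48 left)
August 1 → September 1: 31 - 1 + 1 = 31 days (48 - 31 = 17 left)
September 1 + 17 = September 18, 2044


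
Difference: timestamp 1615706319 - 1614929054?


777265 seconds (215.9 hours / 9.00 days)

Difference = 1615706319 - 1614929054 = 777265 seconds
In hours: 777265 / 3600 ≈ 215.9
In days: 777265 / 86400 ≈ 9.00


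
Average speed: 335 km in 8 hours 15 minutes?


Distance: 335 km
Time: 8h 15m = 495 min = 495/60 = 33/4 hours
Speed = 335 ÷ (33/4) = 335 × 4 / 33 = 1340/33 ≈ 40.6 km/h

40.6 km/h


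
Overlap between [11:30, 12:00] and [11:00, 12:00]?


Meeting A: 690-720 (in minutes from midnight)
Meeting B: 660-720
Overlap start = max(690, 660) = 690
Overlap end = min(720, 720) = 720
Overlap = max(0, 720 - 690) = 30 min

30 minutes


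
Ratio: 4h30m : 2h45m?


18:11 (1.64)

Duration 1: 270 minutes
Duration 2: 165 minutes
Ratio = 270:165
GCD = 15
Simplified = 18:11
As a decimal: 18/11 ≈ 1.64


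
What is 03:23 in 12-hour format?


3:23 AM

Hour: 3
3 < 12 → AM


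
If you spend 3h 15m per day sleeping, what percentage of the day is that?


13.5%

Time: 195 minutes
Day: 1440 minutes
Percentage = (195/1440) × 100 ≈ 13.5%


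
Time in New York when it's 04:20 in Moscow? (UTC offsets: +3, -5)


Time difference = UTC-5 - UTC+3 = -8 hours
New hour = (4 -8) mod 24
= -4 mod 24 = 20
Minutes unchanged → 20:20; -4 < 0 → previous day

20:20 (previous day)


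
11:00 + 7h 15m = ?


18:15

Start: 660 minutes from midnight
Add: 435 minutes
Total: 1095 minutes
Hours: 1095 ÷ 60 = 18 remainder 15


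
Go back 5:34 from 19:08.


13:34

Start: 1148 minutes from midnight
Subtract: 334 minutes
Remaining: 1148 - 334 = 814
Hours: 13, Minutes: 34


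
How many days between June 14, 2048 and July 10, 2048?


From June 14, 2048 to July 10, 2048
Rest of June 2048: 30 - 14 = 16
Days into July 2048: 10
Total = 16 + 10 = 26 days

26 days


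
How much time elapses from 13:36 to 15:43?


2h 7m

End time in minutes: 15×60 + 43 = 943
Start time in minutes: 13×60 + 36 = 816
Difference = 943 - 816 = 127 minutes
= 2 hours 7 minutes


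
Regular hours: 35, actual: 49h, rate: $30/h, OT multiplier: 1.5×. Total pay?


$1680.00

Regular: 35h × $30 = $1050.00
Overtime: 49 - 35 = 14h
OT pay: 14h × $30 × 1.5 = $630.00
Total = $1050.00 + $630.00 = $1680.00


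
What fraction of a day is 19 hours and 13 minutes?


0.8007 (80.07%)

Total minutes: 19×60 + 13 = 1153
Day = 24×60 = 1440 minutes
Fraction = 1153/1440 ≈ 0.8007
As a percentage: 1153/1440 × 100 ≈ 80.07%


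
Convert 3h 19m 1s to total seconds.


11941 seconds

Hours: 3 × 3600 = 10800
Minutes: 19 × 60 = 1140
Seconds: 1
Total = 10800 + 1140 + 1 = 11941


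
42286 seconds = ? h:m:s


11h 44m 46s

Hours: 42286 ÷ 3600 = 11 remainder 2686
Minutes: 2686 ÷ 60 = 44 remainder 46
Seconds: 46


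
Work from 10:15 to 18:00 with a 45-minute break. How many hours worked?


7h 0m (420 minutes)

Total time = (18×60+0) - (10×60+15)
= 1080 - 615 = 465 min
Minus break: 465 - 45 = 420 min
= 7h 0m


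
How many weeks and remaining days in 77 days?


11 weeks 0 days

Weeks: 77 ÷ 7 = 11 remainder 0


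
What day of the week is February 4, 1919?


Tuesday

Zeller's congruence:
q=4, m=14, k=18, j=19
h = (4 + ⌊13×15/5⌋ + 18 + ⌊18/4⌋ + ⌊19/4⌋ - 2×19) mod 7
= (4 + 39 + 18 + 4 + 4 - 38) mod 7
= 31 mod 7 = 3
h=3 → Tuesday


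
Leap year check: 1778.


Rules: divisible by 4 AND (not by 100 OR by 400)
1778 ÷ 4 = 444 remainder 2 → not divisible by 4
Not divisible by 4 → not a leap year

No


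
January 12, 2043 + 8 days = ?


January 20, 2043

Start: January 12, 2043
Add 8 days
January 12 + 8 = January 20, 2043


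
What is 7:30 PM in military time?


Input: 7:30 PM
PM: 7 + 12 = 19

19:30


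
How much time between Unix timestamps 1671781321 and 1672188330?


Difference = 1672188330 - 1671781321 = 407009 seconds
In hours: 407009 / 3600 ≈ 113.1
In days: 407009 / 86400 ≈ 4.71

407009 seconds (113.1 hours / 4.71 days)


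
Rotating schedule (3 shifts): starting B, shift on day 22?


Shift B

Shifts: A, B, C
Start: B (index 1)
Day 22: (1 + 22 - 1) mod 3
= 22 mod 3
= 1
Index 1 → shift B


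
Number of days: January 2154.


Month: January (month 1)
January has 31 days

31 days


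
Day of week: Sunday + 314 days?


Saturday

Start: Sunday (index 6)
(6 + 314) mod 7
= 320 mod 7
= 5
Index 5 → Saturday


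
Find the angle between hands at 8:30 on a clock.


Hour hand = 8×30 + 30×0.5 = 255.0°
Minute hand = 30×6 = 180°
Difference = |255.0 - 180| = 75.0°

75.0°


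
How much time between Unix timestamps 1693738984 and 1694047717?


Difference = 1694047717 - 1693738984 = 308733 seconds
In hours: 308733 / 3600 ≈ 85.8
In days: 308733 / 86400 ≈ 3.57

308733 seconds (85.8 hours / 3.57 days)


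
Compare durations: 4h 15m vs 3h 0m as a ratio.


Duration 1: 255 minutes
Duration 2: 180 minutes
Ratio = 255:180
GCD = 15
Simplified = 17:12
As a decimal: 17/12 ≈ 1.42

17:12 (1.42)


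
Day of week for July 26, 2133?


Zeller's congruence:
q=26, m=7, k=33, j=21
h = (26 + ⌊13×8/5⌋ + 33 + ⌊33/4⌋ + ⌊21/4⌋ - 2×21) mod 7
= (26 + 20 + 33 + 8 + 5 - 42) mod 7
= 50 mod 7 = 1
h=1 → Sunday

Sunday


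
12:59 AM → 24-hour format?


Input: 12:59 AM
12 AM → 00 (midnight)

00:59


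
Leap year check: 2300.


No

Rules: divisible by 4 AND (not by 100 OR by 400)
2300 ÷ 4 = 575 exactly → divisible by 4
2300 ÷ 100 = 23 exactly → divisible by 100
2300 ÷ 400 = 5 remainder 300 → not divisible by 400
Divisible by 100 but not by 400 → not a leap year


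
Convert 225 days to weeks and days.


32 weeks 1 days

Weeks: 225 ÷ 7 = 32 remainder 1


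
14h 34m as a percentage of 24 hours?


Total minutes: 14×60 + 34 = 874
Day = 24×60 = 1440 minutes
Fraction = 874/1440 ≈ 0.6069
As a percentage: 874/1440 × 100 ≈ 60.69%

0.6069 (60.69%)


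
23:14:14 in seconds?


83654 seconds

Hours: 23 × 3600 = 82800
Minutes: 14 × 60 = 840
Seconds: 14
Total = 82800 + 840 + 14 = 83654
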